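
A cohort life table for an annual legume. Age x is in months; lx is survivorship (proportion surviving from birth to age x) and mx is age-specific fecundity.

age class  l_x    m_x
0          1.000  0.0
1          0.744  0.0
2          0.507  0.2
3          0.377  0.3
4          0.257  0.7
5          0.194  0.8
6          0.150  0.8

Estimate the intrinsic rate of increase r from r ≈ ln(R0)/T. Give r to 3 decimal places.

R0 = Σ lx·mx = 0 + 0 + 0.1014 + 0.1131 + 0.1799 + 0.1552 + 0.12 = 0.6696
Σ x·lx·mx = 2.7577; T = 2.7577/0.6696 = 4.11843…
r ≈ ln(R0)/T = ln(0.6696)/4.11843… = -0.09739… → -0.097

-0.097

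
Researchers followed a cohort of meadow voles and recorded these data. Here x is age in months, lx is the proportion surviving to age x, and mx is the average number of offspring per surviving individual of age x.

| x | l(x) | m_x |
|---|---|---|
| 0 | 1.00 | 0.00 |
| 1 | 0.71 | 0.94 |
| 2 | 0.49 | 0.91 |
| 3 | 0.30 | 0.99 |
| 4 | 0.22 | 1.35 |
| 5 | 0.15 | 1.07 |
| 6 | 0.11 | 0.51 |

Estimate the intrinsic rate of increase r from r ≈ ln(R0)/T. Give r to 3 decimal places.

R0 = Σ lx·mx = 0 + 0.6674 + 0.4459 + 0.297 + 0.297 + 0.1605 + 0.0561 = 1.9239
Σ x·lx·mx = 4.7773; T = 4.7773/1.9239 = 2.48313…
r ≈ ln(R0)/T = ln(1.9239)/2.48313… = 0.26352… → 0.264

0.264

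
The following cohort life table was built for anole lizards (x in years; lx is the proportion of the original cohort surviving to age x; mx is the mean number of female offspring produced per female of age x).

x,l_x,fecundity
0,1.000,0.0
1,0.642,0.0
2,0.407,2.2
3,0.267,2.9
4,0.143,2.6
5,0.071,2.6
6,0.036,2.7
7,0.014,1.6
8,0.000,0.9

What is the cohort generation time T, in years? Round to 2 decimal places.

3.10

lx·mx: 0, 0, 0.8954, 0.7743, 0.3718, 0.1846, 0.0972, 0.0224, 0 → R0 = 2.3457
x·lx·mx: 0, 0, 1.7908, 2.3229, 1.4872, 0.923, 0.5832, 0.1568, 0 → Σ = 7.2639
T = 7.2639 / 2.3457 = 3.096688… → 3.10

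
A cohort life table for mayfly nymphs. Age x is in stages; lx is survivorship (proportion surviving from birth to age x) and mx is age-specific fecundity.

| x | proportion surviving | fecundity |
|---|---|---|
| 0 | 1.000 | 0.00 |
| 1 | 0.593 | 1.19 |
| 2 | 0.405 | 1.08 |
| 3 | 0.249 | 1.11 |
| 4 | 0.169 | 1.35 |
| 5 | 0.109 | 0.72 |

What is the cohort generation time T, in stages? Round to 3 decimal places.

lx·mx: 0, 0.70567, 0.4374, 0.27639, 0.22815, 0.07848 → R0 = 1.72609
x·lx·mx: 0, 0.70567, 0.8748, 0.82917, 0.9126, 0.3924 → Σ = 3.71464
T = 3.71464 / 1.72609 = 2.152055… → 2.152

2.152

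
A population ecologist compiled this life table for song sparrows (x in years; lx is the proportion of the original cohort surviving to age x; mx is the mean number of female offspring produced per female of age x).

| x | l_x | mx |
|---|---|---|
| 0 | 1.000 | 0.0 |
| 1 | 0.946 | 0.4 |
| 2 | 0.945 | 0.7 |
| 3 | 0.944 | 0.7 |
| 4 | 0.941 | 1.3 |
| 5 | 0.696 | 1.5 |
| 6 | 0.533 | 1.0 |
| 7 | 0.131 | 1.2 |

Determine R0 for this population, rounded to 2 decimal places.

4.66

lx·mx by age: 0, 0.3784, 0.6615, 0.6608, 1.2233, 1.044, 0.533, 0.1572
R0 = Σ lx·mx = 4.6582 → 4.66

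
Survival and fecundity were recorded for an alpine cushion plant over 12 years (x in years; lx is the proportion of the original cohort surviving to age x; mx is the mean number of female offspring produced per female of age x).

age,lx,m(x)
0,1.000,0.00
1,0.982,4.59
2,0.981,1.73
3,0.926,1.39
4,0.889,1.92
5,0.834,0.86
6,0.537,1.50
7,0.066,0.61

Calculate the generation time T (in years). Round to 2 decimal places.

lx·mx: 0, 4.50738, 1.69713, 1.28714, 1.70688, 0.71724, 0.8055, 0.04026 → R0 = 10.76153
x·lx·mx: 0, 4.50738, 3.39426, 3.86142, 6.82752, 3.5862, 4.833, 0.28182 → Σ = 27.2916
T = 27.2916 / 10.76153 = 2.536033… → 2.54

2.54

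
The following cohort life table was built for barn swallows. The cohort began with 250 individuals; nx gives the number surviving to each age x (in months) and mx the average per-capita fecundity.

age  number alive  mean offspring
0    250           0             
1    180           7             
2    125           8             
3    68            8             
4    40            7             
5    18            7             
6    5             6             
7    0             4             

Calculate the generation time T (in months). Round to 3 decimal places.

lx = nx/n0 = nx/250: 1, 0.72, 0.5, 0.272, 0.16, 0.072, 0.02, 0
lx·mx: 0, 5.04, 4, 2.176, 1.12, 0.504, 0.12, 0 → R0 = 12.96
x·lx·mx: 0, 5.04, 8, 6.528, 4.48, 2.52, 0.72, 0 → Σ = 27.288
T = 27.288 / 12.96 = 2.105556… → 2.106

2.106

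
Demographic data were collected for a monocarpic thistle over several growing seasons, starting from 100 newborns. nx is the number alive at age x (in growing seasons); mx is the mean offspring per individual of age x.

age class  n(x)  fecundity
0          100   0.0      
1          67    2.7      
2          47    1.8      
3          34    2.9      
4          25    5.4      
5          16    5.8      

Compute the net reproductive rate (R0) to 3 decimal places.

lx = nx/n0 = nx/100: 1, 0.67, 0.47, 0.34, 0.25, 0.16
lx·mx by age: 0, 1.809, 0.846, 0.986, 1.35, 0.928
R0 = Σ lx·mx = 5.919 → 5.919

5.919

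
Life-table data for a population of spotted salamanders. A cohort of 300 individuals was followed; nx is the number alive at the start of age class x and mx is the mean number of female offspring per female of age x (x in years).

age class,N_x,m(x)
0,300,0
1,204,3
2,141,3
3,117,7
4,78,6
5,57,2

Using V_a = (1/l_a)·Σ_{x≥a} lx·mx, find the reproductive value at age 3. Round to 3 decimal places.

11.974

lx = nx/n0 = nx/300: 1, 0.68, 0.47, 0.39, 0.26, 0.19
lx·mx for x ≥ 3: 2.73, 1.56, 0.38 → sum = 4.67
V_3 = 4.67 / l_3 = 4.67 / 0.39 = 11.974359… → 11.974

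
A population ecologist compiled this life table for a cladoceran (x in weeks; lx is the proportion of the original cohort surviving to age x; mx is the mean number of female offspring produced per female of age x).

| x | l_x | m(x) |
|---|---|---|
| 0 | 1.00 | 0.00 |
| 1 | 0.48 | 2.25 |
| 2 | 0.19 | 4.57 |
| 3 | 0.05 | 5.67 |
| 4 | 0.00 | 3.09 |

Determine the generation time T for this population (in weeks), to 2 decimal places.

1.64

lx·mx: 0, 1.08, 0.8683, 0.2835, 0 → R0 = 2.2318
x·lx·mx: 0, 1.08, 1.7366, 0.8505, 0 → Σ = 3.6671
T = 3.6671 / 2.2318 = 1.643113… → 1.64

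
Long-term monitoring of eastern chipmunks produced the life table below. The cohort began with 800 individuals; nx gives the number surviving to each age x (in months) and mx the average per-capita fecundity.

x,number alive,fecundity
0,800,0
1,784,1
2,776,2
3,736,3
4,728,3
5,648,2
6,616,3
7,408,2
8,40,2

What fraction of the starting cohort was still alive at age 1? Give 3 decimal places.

0.980

l_1 = n_1/n_0 = 784/800 = 0.98 → 0.980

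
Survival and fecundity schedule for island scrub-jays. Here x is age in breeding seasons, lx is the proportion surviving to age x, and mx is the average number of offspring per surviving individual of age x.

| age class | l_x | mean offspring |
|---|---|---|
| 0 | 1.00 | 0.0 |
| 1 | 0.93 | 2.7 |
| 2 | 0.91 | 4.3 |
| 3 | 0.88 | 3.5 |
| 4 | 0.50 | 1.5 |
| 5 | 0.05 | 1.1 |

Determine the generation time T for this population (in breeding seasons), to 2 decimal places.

lx·mx: 0, 2.511, 3.913, 3.08, 0.75, 0.055 → R0 = 10.309
x·lx·mx: 0, 2.511, 7.826, 9.24, 3, 0.275 → Σ = 22.852
T = 22.852 / 10.309 = 2.216704… → 2.22

2.22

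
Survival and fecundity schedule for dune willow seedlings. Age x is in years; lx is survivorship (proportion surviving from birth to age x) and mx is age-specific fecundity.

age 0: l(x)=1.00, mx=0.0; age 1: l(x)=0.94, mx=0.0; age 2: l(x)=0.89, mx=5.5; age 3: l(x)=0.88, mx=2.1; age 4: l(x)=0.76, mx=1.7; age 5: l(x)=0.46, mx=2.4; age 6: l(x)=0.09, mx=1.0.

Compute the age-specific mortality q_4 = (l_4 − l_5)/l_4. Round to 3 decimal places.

0.395

q_4 = (l_4 − l_5) / l_4 = (0.76 − 0.46) / 0.76
     = 0.3 / 0.76 = 0.394737… → 0.395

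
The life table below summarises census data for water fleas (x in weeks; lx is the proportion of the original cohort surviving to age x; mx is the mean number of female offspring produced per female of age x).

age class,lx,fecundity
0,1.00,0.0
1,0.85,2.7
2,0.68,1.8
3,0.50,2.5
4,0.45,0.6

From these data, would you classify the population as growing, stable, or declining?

R0 = Σ lx·mx = 0 + 2.295 + 1.224 + 1.25 + 0.27 = 5.039
R0 > 1, so the population is growing.

growing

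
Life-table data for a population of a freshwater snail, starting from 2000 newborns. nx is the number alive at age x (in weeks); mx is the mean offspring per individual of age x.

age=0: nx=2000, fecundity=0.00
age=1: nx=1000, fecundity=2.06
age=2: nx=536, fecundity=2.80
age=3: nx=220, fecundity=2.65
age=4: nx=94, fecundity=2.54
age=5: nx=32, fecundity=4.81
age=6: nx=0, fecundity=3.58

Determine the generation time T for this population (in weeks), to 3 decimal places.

1.881

lx = nx/n0 = nx/2000: 1, 0.5, 0.268, 0.11, 0.047, 0.016, 0
lx·mx: 0, 1.03, 0.7504, 0.2915, 0.11938, 0.07696, 0 → R0 = 2.26824
x·lx·mx: 0, 1.03, 1.5008, 0.8745, 0.47752, 0.3848, 0 → Σ = 4.26762
T = 4.26762 / 2.26824 = 1.881468… → 1.881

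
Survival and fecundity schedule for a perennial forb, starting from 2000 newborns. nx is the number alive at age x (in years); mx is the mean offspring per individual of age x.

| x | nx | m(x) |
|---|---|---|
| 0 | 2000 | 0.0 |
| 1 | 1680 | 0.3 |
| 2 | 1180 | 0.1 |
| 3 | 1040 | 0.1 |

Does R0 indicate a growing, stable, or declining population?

lx = nx/n0 = nx/2000: 1, 0.84, 0.59, 0.52
R0 = Σ lx·mx = 0 + 0.252 + 0.059 + 0.052 = 0.363
R0 < 1, so the population is declining.

declining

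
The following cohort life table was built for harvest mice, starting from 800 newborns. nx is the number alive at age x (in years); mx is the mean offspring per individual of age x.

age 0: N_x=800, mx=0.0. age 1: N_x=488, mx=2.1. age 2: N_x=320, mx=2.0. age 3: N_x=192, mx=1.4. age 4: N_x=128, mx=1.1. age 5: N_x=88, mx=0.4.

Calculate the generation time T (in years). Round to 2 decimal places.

1.83

lx = nx/n0 = nx/800: 1, 0.61, 0.4, 0.24, 0.16, 0.11
lx·mx: 0, 1.281, 0.8, 0.336, 0.176, 0.044 → R0 = 2.637
x·lx·mx: 0, 1.281, 1.6, 1.008, 0.704, 0.22 → Σ = 4.813
T = 4.813 / 2.637 = 1.82518… → 1.83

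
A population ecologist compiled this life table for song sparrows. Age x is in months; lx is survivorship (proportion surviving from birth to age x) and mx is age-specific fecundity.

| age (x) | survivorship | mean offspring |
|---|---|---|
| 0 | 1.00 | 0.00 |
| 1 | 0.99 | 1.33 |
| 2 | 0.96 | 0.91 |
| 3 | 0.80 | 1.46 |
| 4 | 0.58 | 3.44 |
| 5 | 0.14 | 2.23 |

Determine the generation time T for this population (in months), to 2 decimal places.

2.84

lx·mx: 0, 1.3167, 0.8736, 1.168, 1.9952, 0.3122 → R0 = 5.6657
x·lx·mx: 0, 1.3167, 1.7472, 3.504, 7.9808, 1.561 → Σ = 16.1097
T = 16.1097 / 5.6657 = 2.843373… → 2.84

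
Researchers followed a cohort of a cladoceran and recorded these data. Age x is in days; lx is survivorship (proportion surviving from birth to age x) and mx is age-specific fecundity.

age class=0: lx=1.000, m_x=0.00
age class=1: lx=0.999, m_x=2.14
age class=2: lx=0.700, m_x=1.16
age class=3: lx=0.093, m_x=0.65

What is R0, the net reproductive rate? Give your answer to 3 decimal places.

lx·mx by age: 0, 2.13786, 0.812, 0.06045
R0 = Σ lx·mx = 3.01031 → 3.010

3.010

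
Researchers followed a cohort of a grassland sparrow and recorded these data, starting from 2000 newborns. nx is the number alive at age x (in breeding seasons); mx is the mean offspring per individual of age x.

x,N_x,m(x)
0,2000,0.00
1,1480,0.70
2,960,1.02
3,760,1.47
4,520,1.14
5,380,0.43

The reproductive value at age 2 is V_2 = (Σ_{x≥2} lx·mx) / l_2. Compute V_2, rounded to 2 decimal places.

2.97

lx = nx/n0 = nx/2000: 1, 0.74, 0.48, 0.38, 0.26, 0.19
lx·mx for x ≥ 2: 0.4896, 0.5586, 0.2964, 0.0817 → sum = 1.4263
V_2 = 1.4263 / l_2 = 1.4263 / 0.48 = 2.971458… → 2.97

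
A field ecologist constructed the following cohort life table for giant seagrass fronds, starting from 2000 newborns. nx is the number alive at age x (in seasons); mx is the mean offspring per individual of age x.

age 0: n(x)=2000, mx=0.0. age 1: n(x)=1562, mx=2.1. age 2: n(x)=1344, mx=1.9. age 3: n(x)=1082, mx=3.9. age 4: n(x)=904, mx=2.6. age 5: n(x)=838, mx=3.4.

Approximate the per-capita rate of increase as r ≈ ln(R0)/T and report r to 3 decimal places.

lx = nx/n0 = nx/2000: 1, 0.781, 0.672, 0.541, 0.452, 0.419
R0 = Σ lx·mx = 0 + 1.6401 + 1.2768 + 2.1099 + 1.1752 + 1.4246 = 7.6266
Σ x·lx·mx = 22.3472; T = 22.3472/7.6266 = 2.93017…
r ≈ ln(R0)/T = ln(7.6266)/2.93017… = 0.69335… → 0.693

0.693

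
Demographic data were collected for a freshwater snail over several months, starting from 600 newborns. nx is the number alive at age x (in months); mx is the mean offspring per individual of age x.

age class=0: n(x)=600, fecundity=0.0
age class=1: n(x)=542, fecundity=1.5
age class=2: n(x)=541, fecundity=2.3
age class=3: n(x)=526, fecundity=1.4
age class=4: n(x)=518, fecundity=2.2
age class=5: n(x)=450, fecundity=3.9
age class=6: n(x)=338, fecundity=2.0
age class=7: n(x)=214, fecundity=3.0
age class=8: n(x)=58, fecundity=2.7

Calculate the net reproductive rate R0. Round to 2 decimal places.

11.94

lx = nx/n0 = nx/600: 1, 0.90333…, 0.90167…, 0.87667…, 0.86333…, 0.75, 0.56333…, 0.35667…, 0.09667…
lx·mx by age: 0, 1.355…, 2.073833…, 1.227333…, 1.899333…, 2.925, 1.126667…, 1.07…, 0.261…
R0 = Σ lx·mx = 11.938167… → 11.94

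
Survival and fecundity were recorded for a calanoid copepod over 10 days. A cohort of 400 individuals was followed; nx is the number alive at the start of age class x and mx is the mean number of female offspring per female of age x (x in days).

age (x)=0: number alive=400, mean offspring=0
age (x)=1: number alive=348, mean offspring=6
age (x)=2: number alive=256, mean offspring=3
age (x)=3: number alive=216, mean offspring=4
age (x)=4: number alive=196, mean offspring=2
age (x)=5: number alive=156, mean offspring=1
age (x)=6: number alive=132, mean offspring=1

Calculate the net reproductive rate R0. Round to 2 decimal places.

lx = nx/n0 = nx/400: 1, 0.87, 0.64, 0.54, 0.49, 0.39, 0.33
lx·mx by age: 0, 5.22, 1.92, 2.16, 0.98, 0.39, 0.33
R0 = Σ lx·mx = 11 → 11.00

11.00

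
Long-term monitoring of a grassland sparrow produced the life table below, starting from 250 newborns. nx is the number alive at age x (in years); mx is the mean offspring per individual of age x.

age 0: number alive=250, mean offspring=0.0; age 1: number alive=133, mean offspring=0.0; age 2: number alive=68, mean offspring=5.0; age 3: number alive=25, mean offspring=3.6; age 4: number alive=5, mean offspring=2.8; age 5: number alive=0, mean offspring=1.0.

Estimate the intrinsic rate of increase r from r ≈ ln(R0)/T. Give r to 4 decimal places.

0.2535

lx = nx/n0 = nx/250: 1, 0.532, 0.272, 0.1, 0.02, 0
R0 = Σ lx·mx = 0 + 0 + 1.36 + 0.36 + 0.056 + 0 = 1.776
Σ x·lx·mx = 4.024; T = 4.024/1.776 = 2.26577…
r ≈ ln(R0)/T = ln(1.776)/2.26577… = 0.253496… → 0.2535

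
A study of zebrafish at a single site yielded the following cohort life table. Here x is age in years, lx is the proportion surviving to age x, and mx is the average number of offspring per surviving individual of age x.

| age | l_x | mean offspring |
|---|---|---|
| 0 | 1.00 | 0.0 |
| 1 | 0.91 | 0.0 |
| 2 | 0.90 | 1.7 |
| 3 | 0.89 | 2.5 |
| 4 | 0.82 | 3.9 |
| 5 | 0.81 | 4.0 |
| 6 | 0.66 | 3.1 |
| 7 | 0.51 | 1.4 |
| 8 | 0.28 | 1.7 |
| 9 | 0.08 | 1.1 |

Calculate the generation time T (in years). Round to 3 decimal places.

lx·mx: 0, 0, 1.53, 2.225, 3.198, 3.24, 2.046, 0.714, 0.476, 0.088 → R0 = 13.517
x·lx·mx: 0, 0, 3.06, 6.675, 12.792, 16.2, 12.276, 4.998, 3.808, 0.792 → Σ = 60.601
T = 60.601 / 13.517 = 4.483317… → 4.483

4.483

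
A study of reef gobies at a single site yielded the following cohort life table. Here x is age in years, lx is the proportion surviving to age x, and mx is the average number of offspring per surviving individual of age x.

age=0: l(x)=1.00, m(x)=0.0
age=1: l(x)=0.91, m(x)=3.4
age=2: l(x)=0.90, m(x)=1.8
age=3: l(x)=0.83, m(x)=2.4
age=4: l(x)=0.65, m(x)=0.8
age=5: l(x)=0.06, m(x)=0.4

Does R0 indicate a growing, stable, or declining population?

growing

R0 = Σ lx·mx = 0 + 3.094 + 1.62 + 1.992 + 0.52 + 0.024 = 7.25
R0 > 1, so the population is growing.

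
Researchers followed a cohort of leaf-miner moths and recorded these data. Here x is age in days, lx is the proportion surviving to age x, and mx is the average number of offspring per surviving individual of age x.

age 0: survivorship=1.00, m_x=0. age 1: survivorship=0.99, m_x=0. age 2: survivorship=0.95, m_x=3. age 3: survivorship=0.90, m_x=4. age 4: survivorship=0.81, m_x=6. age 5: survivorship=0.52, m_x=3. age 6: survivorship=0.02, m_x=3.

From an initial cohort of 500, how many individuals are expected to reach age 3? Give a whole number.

Expected survivors = N0 · l_3 = 500 × 0.90 = 450 → 450

450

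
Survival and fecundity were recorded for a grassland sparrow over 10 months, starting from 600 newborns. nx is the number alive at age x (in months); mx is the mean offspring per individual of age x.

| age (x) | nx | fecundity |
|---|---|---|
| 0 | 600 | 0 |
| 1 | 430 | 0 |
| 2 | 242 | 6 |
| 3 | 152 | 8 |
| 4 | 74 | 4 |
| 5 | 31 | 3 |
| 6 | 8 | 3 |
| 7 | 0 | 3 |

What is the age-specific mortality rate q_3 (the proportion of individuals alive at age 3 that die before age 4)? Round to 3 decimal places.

lx = nx/n0 = nx/600: 1, 0.71667…, 0.40333…, 0.25333…, 0.12333…, 0.05167…, 0.01333…, 0
q_3 = (l_3 − l_4) / l_3 = (0.253333… − 0.123333…) / 0.253333…
     = 0.13… / 0.253333… = 0.513158… → 0.513

0.513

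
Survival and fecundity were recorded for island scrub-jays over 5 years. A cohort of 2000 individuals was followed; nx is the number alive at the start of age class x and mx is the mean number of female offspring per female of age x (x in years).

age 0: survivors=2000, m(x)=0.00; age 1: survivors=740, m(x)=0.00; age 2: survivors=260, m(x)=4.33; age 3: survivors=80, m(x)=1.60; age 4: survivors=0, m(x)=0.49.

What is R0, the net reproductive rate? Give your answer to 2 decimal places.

lx = nx/n0 = nx/2000: 1, 0.37, 0.13, 0.04, 0
lx·mx by age: 0, 0, 0.5629, 0.064, 0
R0 = Σ lx·mx = 0.6269 → 0.63

0.63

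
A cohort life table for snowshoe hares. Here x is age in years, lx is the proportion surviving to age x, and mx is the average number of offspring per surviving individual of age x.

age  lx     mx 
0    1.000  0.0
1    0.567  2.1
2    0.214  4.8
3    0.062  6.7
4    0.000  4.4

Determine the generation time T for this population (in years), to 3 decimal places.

1.706

lx·mx: 0, 1.1907, 1.0272, 0.4154, 0 → R0 = 2.6333
x·lx·mx: 0, 1.1907, 2.0544, 1.2462, 0 → Σ = 4.4913
T = 4.4913 / 2.6333 = 1.705579… → 1.706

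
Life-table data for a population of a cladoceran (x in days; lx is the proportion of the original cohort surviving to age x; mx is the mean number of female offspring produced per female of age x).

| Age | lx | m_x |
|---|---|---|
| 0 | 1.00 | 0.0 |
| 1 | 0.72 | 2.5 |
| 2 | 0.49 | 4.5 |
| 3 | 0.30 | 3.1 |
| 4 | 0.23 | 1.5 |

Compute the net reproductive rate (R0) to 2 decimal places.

lx·mx by age: 0, 1.8, 2.205, 0.93, 0.345
R0 = Σ lx·mx = 5.28 → 5.28

5.28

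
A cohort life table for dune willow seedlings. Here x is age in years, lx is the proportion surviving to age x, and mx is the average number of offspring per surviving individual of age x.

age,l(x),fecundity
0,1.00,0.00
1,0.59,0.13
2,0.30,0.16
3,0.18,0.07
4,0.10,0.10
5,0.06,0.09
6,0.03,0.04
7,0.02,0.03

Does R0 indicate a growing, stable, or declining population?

R0 = Σ lx·mx = 0 + 0.0767 + 0.048 + 0.0126 + 0.01 + 0.0054 + 0.0012 + 0.0006 = 0.1545
R0 < 1, so the population is declining.

declining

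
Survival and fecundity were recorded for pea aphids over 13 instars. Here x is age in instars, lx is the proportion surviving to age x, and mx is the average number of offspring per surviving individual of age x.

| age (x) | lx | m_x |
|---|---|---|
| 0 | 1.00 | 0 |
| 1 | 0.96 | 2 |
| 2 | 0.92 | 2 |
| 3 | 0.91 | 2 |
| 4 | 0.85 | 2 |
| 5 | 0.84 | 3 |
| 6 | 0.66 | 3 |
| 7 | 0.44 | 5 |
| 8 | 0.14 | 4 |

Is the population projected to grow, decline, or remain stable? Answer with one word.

growing

R0 = Σ lx·mx = 0 + 1.92 + 1.84 + 1.82 + 1.7 + 2.52 + 1.98 + 2.2 + 0.56 = 14.54
R0 > 1, so the population is growing.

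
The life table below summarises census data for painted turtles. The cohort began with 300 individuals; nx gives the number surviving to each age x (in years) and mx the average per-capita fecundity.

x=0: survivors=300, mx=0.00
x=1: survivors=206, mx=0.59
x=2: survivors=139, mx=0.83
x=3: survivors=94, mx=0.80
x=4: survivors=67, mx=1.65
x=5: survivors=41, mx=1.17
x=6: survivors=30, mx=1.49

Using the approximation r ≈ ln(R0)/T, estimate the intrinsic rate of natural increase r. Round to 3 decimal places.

lx = nx/n0 = nx/300: 1, 0.68667…, 0.46333…, 0.31333…, 0.22333…, 0.13667…, 0.1
R0 = Σ lx·mx = 0 + 0.40513… + 0.38457… + 0.25067… + 0.3685… + 0.1599… + 0.149 = 1.717767…
Σ x·lx·mx = 5.093767…; T = 5.093767…/1.717767… = 2.96534…
r ≈ ln(R0)/T = ln(1.717767…)/2.96534… = 0.18245… → 0.182

0.182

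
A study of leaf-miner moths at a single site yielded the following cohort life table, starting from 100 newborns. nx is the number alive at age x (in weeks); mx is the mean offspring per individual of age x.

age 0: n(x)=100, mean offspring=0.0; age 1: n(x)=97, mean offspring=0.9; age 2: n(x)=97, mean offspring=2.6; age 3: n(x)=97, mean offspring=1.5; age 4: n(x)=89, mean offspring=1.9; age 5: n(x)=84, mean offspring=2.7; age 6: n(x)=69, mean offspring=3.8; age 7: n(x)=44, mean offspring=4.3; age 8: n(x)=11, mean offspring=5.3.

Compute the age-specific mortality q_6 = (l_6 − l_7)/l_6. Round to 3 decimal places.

lx = nx/n0 = nx/100: 1, 0.97, 0.97, 0.97, 0.89, 0.84, 0.69, 0.44, 0.11
q_6 = (l_6 − l_7) / l_6 = (0.69 − 0.44) / 0.69
     = 0.25 / 0.69 = 0.362319… → 0.362

0.362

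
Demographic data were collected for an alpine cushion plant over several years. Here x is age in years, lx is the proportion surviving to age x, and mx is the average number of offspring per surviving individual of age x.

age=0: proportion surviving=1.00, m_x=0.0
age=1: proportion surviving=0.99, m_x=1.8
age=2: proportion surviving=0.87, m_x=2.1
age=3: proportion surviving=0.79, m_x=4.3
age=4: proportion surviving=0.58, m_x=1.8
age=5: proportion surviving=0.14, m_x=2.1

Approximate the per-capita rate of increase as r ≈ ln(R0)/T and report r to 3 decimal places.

0.832

R0 = Σ lx·mx = 0 + 1.782 + 1.827 + 3.397 + 1.044 + 0.294 = 8.344
Σ x·lx·mx = 21.273; T = 21.273/8.344 = 2.5495…
r ≈ ln(R0)/T = ln(8.344)/2.5495… = 0.83214… → 0.832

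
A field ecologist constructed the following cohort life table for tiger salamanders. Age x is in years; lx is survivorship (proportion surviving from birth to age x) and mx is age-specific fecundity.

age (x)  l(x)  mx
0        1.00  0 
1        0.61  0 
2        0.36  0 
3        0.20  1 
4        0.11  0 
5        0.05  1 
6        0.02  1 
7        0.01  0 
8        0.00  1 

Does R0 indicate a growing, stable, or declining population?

R0 = Σ lx·mx = 0 + 0 + 0 + 0.2 + 0 + 0.05 + 0.02 + 0 + 0 = 0.27
R0 < 1, so the population is declining.

declining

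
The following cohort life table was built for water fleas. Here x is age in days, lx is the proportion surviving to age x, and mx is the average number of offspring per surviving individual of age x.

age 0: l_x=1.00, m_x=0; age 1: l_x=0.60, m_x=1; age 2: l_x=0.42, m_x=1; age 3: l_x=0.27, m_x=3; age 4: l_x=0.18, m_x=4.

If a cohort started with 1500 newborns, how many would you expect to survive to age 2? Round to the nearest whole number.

630

Expected survivors = N0 · l_2 = 1500 × 0.42 = 630 → 630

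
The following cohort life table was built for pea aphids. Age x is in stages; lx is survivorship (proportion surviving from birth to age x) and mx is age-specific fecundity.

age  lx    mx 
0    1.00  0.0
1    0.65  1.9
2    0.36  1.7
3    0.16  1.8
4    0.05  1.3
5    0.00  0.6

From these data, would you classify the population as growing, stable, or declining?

R0 = Σ lx·mx = 0 + 1.235 + 0.612 + 0.288 + 0.065 + 0 = 2.2
R0 > 1, so the population is growing.

growing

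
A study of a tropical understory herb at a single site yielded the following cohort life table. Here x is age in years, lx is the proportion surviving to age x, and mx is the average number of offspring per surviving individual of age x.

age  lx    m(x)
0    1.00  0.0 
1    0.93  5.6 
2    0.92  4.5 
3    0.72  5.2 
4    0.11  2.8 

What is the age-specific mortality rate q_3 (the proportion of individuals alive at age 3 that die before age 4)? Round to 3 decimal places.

q_3 = (l_3 − l_4) / l_3 = (0.72 − 0.11) / 0.72
     = 0.61 / 0.72 = 0.847222… → 0.847

0.847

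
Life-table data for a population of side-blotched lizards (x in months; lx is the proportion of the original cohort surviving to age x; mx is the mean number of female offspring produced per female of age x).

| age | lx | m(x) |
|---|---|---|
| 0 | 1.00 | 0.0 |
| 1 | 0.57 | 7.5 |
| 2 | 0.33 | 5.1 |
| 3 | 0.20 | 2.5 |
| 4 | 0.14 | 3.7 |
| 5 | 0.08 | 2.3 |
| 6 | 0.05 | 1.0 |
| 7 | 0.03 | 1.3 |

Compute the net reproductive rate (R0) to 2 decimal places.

7.25

lx·mx by age: 0, 4.275, 1.683, 0.5, 0.518, 0.184, 0.05, 0.039
R0 = Σ lx·mx = 7.249 → 7.25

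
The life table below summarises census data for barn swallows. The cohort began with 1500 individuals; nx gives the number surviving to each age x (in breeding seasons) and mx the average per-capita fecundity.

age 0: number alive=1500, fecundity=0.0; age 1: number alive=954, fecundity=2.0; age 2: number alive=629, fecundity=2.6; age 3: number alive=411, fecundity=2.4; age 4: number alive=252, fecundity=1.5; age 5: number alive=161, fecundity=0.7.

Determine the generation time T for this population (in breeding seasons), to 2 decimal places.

lx = nx/n0 = nx/1500: 1, 0.636, 0.41933…, 0.274, 0.168, 0.10733…
lx·mx: 0, 1.272, 1.090267…, 0.6576, 0.252, 0.075133… → R0 = 3.347…
x·lx·mx: 0, 1.272, 2.180533…, 1.9728, 1.008, 0.375667… → Σ = 6.809…
T = 6.809… / 3.347… = 2.034359… → 2.03

2.03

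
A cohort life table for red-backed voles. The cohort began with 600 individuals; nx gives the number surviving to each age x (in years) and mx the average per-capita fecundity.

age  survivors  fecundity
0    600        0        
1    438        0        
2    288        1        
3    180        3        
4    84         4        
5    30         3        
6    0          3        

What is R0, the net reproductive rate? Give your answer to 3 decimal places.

lx = nx/n0 = nx/600: 1, 0.73, 0.48, 0.3, 0.14, 0.05, 0
lx·mx by age: 0, 0, 0.48, 0.9, 0.56, 0.15, 0
R0 = Σ lx·mx = 2.09 → 2.090

2.090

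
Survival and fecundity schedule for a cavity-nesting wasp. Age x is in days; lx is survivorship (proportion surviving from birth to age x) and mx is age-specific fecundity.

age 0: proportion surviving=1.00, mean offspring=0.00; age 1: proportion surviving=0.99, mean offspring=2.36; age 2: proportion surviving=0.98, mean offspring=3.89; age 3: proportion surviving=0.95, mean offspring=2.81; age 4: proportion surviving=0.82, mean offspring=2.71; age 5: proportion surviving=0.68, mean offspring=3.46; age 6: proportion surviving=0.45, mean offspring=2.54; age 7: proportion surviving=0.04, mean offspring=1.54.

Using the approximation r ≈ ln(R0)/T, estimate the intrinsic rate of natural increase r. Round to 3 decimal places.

0.852

R0 = Σ lx·mx = 0 + 2.3364 + 3.8122 + 2.6695 + 2.2222 + 2.3528 + 1.143 + 0.0616 = 14.5977
Σ x·lx·mx = 45.9113; T = 45.9113/14.5977 = 3.14511…
r ≈ ln(R0)/T = ln(14.5977)/3.14511… = 0.85239… → 0.852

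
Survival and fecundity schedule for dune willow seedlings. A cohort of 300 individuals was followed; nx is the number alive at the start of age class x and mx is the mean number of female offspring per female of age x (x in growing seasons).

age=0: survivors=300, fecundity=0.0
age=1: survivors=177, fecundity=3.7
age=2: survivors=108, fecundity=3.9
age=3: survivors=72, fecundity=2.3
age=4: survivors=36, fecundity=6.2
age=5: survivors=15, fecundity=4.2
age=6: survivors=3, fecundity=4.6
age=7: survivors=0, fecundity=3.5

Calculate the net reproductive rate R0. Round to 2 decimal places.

lx = nx/n0 = nx/300: 1, 0.59, 0.36, 0.24, 0.12, 0.05, 0.01, 0
lx·mx by age: 0, 2.183, 1.404, 0.552, 0.744, 0.21, 0.046, 0
R0 = Σ lx·mx = 5.139 → 5.14

5.14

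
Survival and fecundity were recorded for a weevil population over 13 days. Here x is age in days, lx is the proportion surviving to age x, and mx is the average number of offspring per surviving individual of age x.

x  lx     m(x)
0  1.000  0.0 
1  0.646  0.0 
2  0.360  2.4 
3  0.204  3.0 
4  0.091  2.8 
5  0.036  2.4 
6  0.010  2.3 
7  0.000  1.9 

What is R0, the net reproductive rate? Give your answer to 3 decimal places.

1.840

lx·mx by age: 0, 0, 0.864, 0.612, 0.2548, 0.0864, 0.023, 0
R0 = Σ lx·mx = 1.8402 → 1.840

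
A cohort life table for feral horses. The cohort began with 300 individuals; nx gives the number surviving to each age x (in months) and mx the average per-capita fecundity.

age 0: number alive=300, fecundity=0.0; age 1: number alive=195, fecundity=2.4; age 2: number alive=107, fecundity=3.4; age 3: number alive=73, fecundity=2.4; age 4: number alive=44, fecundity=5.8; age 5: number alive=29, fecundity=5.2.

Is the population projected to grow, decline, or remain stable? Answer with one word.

growing

lx = nx/n0 = nx/300: 1, 0.65, 0.35667…, 0.24333…, 0.14667…, 0.09667…
R0 = Σ lx·mx = 0 + 1.56 + 1.212667… + 0.584… + 0.850667… + 0.502667… = 4.71…
R0 > 1, so the population is growing.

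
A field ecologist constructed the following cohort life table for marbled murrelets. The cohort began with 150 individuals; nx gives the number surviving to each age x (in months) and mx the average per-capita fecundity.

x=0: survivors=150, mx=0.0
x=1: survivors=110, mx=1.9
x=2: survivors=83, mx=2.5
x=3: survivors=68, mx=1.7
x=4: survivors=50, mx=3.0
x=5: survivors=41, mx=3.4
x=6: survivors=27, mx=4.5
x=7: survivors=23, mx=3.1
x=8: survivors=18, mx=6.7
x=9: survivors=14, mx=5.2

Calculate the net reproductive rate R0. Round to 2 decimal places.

lx = nx/n0 = nx/150: 1, 0.73333…, 0.55333…, 0.45333…, 0.33333…, 0.27333…, 0.18, 0.15333…, 0.12, 0.09333…
lx·mx by age: 0, 1.393333…, 1.383333…, 0.770667…, 1…, 0.929333…, 0.81, 0.475333…, 0.804, 0.485333…
R0 = Σ lx·mx = 8.051333… → 8.05

8.05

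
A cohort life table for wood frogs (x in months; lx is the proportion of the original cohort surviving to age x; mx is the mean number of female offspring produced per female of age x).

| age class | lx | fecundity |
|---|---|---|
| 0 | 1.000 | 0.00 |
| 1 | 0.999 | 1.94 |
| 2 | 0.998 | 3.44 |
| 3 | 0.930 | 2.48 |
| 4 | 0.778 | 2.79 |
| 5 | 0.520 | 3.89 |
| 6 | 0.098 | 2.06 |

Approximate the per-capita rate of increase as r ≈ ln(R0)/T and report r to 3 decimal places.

0.842

R0 = Σ lx·mx = 0 + 1.93806 + 3.43312 + 2.3064 + 2.17062 + 2.0228 + 0.20188 = 12.07288
Σ x·lx·mx = 35.73126; T = 35.73126/12.07288 = 2.95963…
r ≈ ln(R0)/T = ln(12.07288)/2.95963… = 0.84165… → 0.842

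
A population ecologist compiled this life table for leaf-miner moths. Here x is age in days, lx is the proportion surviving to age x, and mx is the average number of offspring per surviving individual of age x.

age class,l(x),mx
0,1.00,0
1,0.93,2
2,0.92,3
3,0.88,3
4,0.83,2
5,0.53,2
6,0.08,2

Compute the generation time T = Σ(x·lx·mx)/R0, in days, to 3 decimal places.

2.781

lx·mx: 0, 1.86, 2.76, 2.64, 1.66, 1.06, 0.16 → R0 = 10.14
x·lx·mx: 0, 1.86, 5.52, 7.92, 6.64, 5.3, 0.96 → Σ = 28.2
T = 28.2 / 10.14 = 2.781065… → 2.781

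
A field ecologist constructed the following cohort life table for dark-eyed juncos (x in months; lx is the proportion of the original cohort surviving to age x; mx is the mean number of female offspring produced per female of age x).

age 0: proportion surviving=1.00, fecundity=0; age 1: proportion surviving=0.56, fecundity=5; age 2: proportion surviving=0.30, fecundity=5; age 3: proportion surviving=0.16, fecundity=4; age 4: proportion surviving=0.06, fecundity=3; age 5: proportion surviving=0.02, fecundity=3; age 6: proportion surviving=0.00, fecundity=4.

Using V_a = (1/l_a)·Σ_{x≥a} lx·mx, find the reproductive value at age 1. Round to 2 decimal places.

lx·mx for x ≥ 1: 2.8, 1.5, 0.64, 0.18, 0.06, 0 → sum = 5.18
V_1 = 5.18 / l_1 = 5.18 / 0.56 = 9.25 → 9.25

9.25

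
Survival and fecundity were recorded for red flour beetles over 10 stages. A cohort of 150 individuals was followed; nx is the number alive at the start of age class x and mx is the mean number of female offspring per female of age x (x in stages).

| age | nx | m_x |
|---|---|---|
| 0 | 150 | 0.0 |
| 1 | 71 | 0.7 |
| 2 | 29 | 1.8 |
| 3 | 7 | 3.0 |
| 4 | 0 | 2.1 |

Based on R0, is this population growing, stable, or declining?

declining

lx = nx/n0 = nx/150: 1, 0.47333…, 0.19333…, 0.04667…, 0
R0 = Σ lx·mx = 0 + 0.331333… + 0.348… + 0.14… + 0 = 0.819333…
R0 < 1, so the population is declining.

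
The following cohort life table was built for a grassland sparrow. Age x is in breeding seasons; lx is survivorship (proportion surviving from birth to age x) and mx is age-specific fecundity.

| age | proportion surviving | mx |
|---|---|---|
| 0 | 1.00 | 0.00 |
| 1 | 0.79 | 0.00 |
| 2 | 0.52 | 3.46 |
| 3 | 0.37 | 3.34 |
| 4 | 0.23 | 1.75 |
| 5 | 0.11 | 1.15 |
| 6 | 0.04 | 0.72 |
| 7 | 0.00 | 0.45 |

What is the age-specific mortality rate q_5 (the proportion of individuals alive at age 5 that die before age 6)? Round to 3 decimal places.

0.636

q_5 = (l_5 − l_6) / l_5 = (0.11 − 0.04) / 0.11
     = 0.07 / 0.11 = 0.636364… → 0.636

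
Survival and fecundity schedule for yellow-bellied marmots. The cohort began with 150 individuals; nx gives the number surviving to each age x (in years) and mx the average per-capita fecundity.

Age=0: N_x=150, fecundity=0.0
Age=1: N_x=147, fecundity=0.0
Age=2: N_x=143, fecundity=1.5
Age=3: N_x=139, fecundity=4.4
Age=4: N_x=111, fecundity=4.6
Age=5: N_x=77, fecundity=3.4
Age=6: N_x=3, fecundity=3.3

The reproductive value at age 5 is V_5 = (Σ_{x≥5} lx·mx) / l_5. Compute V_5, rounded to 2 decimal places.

lx = nx/n0 = nx/150: 1, 0.98, 0.95333…, 0.92667…, 0.74, 0.51333…, 0.02
lx·mx for x ≥ 5: 1.745333…, 0.066 → sum = 1.811333…
V_5 = 1.811333… / l_5 = 1.811333… / 0.513333… = 3.528571… → 3.53

3.53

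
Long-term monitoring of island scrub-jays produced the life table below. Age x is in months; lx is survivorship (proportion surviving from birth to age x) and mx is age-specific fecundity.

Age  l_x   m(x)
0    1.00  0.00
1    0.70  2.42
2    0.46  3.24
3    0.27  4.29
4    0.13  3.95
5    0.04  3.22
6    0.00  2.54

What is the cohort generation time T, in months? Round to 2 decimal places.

2.18

lx·mx: 0, 1.694, 1.4904, 1.1583, 0.5135, 0.1288, 0 → R0 = 4.985
x·lx·mx: 0, 1.694, 2.9808, 3.4749, 2.054, 0.644, 0 → Σ = 10.8477
T = 10.8477 / 4.985 = 2.176068… → 2.18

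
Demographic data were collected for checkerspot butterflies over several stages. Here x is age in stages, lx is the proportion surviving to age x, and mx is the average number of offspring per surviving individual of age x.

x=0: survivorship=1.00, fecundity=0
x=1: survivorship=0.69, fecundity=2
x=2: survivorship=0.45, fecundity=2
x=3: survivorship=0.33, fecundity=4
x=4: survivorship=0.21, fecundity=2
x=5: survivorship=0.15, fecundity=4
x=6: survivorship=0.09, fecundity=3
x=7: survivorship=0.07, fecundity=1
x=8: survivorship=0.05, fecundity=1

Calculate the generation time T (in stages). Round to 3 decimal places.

lx·mx: 0, 1.38, 0.9, 1.32, 0.42, 0.6, 0.27, 0.07, 0.05 → R0 = 5.01
x·lx·mx: 0, 1.38, 1.8, 3.96, 1.68, 3, 1.62, 0.49, 0.4 → Σ = 14.33
T = 14.33 / 5.01 = 2.860279… → 2.860

2.860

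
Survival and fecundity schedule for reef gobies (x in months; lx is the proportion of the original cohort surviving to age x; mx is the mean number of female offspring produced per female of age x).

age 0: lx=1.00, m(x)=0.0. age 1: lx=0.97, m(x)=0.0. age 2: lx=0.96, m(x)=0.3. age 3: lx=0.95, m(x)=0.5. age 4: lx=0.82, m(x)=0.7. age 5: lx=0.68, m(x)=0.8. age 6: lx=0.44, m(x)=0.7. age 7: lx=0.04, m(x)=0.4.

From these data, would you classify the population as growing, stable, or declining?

growing

R0 = Σ lx·mx = 0 + 0 + 0.288 + 0.475 + 0.574 + 0.544 + 0.308 + 0.016 = 2.205
R0 > 1, so the population is growing.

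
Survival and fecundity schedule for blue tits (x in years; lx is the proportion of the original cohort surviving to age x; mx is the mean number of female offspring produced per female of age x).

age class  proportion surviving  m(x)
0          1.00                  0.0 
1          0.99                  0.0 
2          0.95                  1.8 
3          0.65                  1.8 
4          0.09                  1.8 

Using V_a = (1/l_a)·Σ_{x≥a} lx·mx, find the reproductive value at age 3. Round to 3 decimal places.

lx·mx for x ≥ 3: 1.17, 0.162 → sum = 1.332
V_3 = 1.332 / l_3 = 1.332 / 0.65 = 2.049231… → 2.049

2.049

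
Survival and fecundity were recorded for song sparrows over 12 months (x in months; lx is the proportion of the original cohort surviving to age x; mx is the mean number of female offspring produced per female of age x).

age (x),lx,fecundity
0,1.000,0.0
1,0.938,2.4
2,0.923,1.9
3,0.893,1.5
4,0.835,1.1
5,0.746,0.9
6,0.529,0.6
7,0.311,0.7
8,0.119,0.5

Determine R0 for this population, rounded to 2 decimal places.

7.53

lx·mx by age: 0, 2.2512, 1.7537, 1.3395, 0.9185, 0.6714, 0.3174, 0.2177, 0.0595
R0 = Σ lx·mx = 7.5289 → 7.53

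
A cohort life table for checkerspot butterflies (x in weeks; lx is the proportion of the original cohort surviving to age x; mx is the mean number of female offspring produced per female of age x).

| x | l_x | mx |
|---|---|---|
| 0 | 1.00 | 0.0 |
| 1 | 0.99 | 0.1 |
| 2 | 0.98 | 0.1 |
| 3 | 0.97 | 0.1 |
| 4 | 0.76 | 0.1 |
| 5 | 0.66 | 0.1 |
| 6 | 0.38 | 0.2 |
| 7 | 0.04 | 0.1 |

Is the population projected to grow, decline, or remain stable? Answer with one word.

R0 = Σ lx·mx = 0 + 0.099 + 0.098 + 0.097 + 0.076 + 0.066 + 0.076 + 0.004 = 0.516
R0 < 1, so the population is declining.

declining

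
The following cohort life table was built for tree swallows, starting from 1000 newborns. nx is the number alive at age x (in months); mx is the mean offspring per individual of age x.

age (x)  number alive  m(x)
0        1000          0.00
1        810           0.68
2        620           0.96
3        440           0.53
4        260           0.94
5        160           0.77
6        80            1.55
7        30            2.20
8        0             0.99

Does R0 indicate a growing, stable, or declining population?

growing

lx = nx/n0 = nx/1000: 1, 0.81, 0.62, 0.44, 0.26, 0.16, 0.08, 0.03, 0
R0 = Σ lx·mx = 0 + 0.5508 + 0.5952 + 0.2332 + 0.2444 + 0.1232 + 0.124 + 0.066 + 0 = 1.9368
R0 > 1, so the population is growing.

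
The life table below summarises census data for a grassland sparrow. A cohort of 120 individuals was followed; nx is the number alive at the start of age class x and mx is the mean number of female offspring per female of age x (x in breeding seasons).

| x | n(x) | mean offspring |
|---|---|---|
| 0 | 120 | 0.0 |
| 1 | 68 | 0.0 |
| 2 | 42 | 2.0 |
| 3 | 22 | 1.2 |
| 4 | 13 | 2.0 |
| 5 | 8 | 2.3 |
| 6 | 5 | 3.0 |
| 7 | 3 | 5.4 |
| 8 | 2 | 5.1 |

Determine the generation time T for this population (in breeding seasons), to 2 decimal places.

lx = nx/n0 = nx/120: 1, 0.56667…, 0.35, 0.18333…, 0.10833…, 0.06667…, 0.04167…, 0.025, 0.01667…
lx·mx: 0, 0, 0.7, 0.22…, 0.216667…, 0.153333…, 0.125…, 0.135, 0.085… → R0 = 1.635…
x·lx·mx: 0, 0, 1.4, 0.66…, 0.866667…, 0.766667…, 0.75…, 0.945, 0.68… → Σ = 6.068333…
T = 6.068333… / 1.635… = 3.711519… → 3.71

3.71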